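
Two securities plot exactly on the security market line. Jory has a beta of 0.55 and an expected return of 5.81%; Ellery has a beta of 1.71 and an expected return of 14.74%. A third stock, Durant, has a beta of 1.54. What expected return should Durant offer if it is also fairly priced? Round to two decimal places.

13.43%

MRP (SML slope) = (14.74% − 5.81%) / (1.71 − 0.55) = 8.93% / 1.16 = 7.6983%
R_f (intercept) = 5.81% − 0.55 × 7.6983% = 1.5759%
E(R_Durant) = R_f + β × MRP = 1.5759% + 1.54 × 7.6983% = 13.43%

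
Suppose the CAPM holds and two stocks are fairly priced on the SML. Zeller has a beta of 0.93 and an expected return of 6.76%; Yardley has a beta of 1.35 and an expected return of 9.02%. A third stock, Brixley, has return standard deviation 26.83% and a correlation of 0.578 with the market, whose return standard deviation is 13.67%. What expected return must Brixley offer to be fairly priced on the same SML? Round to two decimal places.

MRP = (9.02% − 6.76%) / (1.35 − 0.93) = 5.3810%
R_f = 6.76% − 0.93 × 5.3810% = 1.7557%
β_Brixley = ρ·σ_i/σ_m = 0.578 × 26.83 / 13.67 = 1.1344
E(R_Brixley) = R_f + β × MRP = 1.7557% + 1.1344 × 5.3810% = 7.86%

7.86%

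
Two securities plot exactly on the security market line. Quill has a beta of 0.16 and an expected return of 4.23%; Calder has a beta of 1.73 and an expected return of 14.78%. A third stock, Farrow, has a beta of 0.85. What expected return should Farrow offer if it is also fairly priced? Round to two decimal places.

8.87%

MRP (SML slope) = (14.78% − 4.23%) / (1.73 − 0.16) = 10.55% / 1.57 = 6.7197%
R_f (intercept) = 4.23% − 0.16 × 6.7197% = 3.1548%
E(R_Farrow) = R_f + β × MRP = 3.1548% + 0.85 × 6.7197% = 8.87%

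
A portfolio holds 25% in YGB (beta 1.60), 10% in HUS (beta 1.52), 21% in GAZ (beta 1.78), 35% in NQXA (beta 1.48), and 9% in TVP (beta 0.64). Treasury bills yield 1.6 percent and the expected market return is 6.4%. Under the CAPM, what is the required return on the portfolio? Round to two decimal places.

8.81%

β_P = Σ w_i β_i = 0.25×1.60 + 0.10×1.52 + 0.21×1.78 + 0.35×1.48 + 0.09×0.64 = 1.5014
MRP = 6.4% − 1.6% = 4.80%
E(R_P) = R_f + β_P × MRP = 1.6% + 1.5014 × 4.8% = 8.81%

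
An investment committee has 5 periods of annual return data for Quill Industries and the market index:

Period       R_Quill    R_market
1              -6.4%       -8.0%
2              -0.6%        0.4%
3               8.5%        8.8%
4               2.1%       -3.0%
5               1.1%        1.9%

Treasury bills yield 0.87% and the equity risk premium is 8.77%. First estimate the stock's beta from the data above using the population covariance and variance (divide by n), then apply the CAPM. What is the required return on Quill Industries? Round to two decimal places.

7.78%

Mean R_i = (-6.4 − 0.6 + 8.5 + 2.1 + 1.1) / 5 = 0.9400%
Mean R_m = (-8.0 + 0.4 + 8.8 − 3.0 + 1.9) / 5 = 0.0200%
Σ(R_i − R̄_i)(R_m − R̄_m) = 121.4560  ⇒  Cov = 121.4560 / 5 = 24.2912
Σ(R_m − R̄_m)² = 154.2080  ⇒  Var(R_m) = 154.2080 / 5 = 30.8416
β = Cov / Var(R_m) = 24.2912 / 30.8416 = 0.7876
E(R) = R_f + β × MRP = 0.87% + 0.7876 × 8.77% = 7.78%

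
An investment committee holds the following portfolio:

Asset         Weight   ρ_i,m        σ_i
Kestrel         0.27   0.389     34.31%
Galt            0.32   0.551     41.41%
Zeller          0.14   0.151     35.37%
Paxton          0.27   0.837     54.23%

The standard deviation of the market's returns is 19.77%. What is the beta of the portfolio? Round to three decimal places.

β_Kestrel = 0.389 × 34.31% / 19.77% = 0.6751
β_Galt = 0.551 × 41.41% / 19.77% = 1.1541
β_Zeller = 0.151 × 35.37% / 19.77% = 0.2702
β_Paxton = 0.837 × 54.23% / 19.77% = 2.2959
β_P = Σ w_i β_i = 0.27×0.6751 + 0.32×1.1541 + 0.14×0.2702 + 0.27×2.2959 = 1.2093

1.209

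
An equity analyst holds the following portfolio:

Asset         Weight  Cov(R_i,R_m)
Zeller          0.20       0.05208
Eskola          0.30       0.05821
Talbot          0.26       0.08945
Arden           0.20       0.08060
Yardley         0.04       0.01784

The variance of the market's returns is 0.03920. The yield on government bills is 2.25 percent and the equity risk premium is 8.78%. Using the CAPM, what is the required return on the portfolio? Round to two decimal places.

β_Zeller = 0.05208 / 0.03920 = 1.3286
β_Eskola = 0.05821 / 0.03920 = 1.4849
β_Talbot = 0.08945 / 0.03920 = 2.2819
β_Arden = 0.08060 / 0.03920 = 2.0561
β_Yardley = 0.01784 / 0.03920 = 0.4551
β_P = Σ w_i β_i = 0.20×1.3286 + 0.30×1.4849 + 0.26×2.2819 + 0.20×2.0561 + 0.04×0.4551 = 1.7339
E(R_P) = R_f + β_P × MRP = 2.25% + 1.7339 × 8.78% = 17.47%

17.47%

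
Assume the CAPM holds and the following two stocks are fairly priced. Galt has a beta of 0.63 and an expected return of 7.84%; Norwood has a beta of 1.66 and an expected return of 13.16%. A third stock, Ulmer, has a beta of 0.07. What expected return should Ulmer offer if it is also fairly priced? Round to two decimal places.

4.95%

MRP (SML slope) = (13.16% − 7.84%) / (1.66 − 0.63) = 5.32% / 1.03 = 5.1650%
R_f (intercept) = 7.84% − 0.63 × 5.1650% = 4.5861%
E(R_Ulmer) = R_f + β × MRP = 4.5861% + 0.07 × 5.1650% = 4.95%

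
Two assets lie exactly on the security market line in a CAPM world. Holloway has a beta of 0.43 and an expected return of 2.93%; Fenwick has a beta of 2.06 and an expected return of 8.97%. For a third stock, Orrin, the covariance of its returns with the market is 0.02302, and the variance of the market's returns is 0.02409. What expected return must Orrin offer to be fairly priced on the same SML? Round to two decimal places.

4.88%

MRP = (8.97% − 2.93%) / (2.06 − 0.43) = 3.7055%
R_f = 2.93% − 0.43 × 3.7055% = 1.3366%
β_Orrin = Cov / Var(R_m) = 0.02302 / 0.02409 = 0.9556
E(R_Orrin) = R_f + β × MRP = 1.3366% + 0.9556 × 3.7055% = 4.88%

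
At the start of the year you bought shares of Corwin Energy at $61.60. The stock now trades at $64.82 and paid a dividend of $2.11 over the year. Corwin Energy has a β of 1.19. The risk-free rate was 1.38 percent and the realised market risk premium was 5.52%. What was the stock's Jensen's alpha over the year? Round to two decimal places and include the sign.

+0.70%

Realised HPR = (P1 + D1 − P0) / P0 = (64.82 + 2.11 − 61.60) / 61.60 = 5.33 / 61.60 = 8.6526%
CAPM required = R_f + β·MRP = 1.38% + 1.19 × 5.52% = 7.9488%
α = realised − required = 8.6526% − 7.9488% = +0.70%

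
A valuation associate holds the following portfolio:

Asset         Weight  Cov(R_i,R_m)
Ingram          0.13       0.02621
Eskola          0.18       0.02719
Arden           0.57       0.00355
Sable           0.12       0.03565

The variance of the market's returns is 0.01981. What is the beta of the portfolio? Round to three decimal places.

β_Ingram = 0.02621 / 0.01981 = 1.3231
β_Eskola = 0.02719 / 0.01981 = 1.3725
β_Arden = 0.00355 / 0.01981 = 0.1792
β_Sable = 0.03565 / 0.01981 = 1.7996
β_P = Σ w_i β_i = 0.13×1.3231 + 0.18×1.3725 + 0.57×0.1792 + 0.12×1.7996 = 0.7371

0.737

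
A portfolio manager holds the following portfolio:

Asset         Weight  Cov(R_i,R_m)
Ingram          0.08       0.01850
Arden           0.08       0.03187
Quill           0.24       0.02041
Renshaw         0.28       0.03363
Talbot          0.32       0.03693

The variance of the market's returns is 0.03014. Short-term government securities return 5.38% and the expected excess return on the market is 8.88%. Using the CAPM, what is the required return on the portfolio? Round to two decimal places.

β_Ingram = 0.01850 / 0.03014 = 0.6138
β_Arden = 0.03187 / 0.03014 = 1.0574
β_Quill = 0.02041 / 0.03014 = 0.6772
β_Renshaw = 0.03363 / 0.03014 = 1.1158
β_Talbot = 0.03693 / 0.03014 = 1.2253
β_P = Σ w_i β_i = 0.08×0.6138 + 0.08×1.0574 + 0.24×0.6772 + 0.28×1.1158 + 0.32×1.2253 = 1.0007
E(R_P) = R_f + β_P × MRP = 5.38% + 1.0007 × 8.88% = 14.27%

14.27%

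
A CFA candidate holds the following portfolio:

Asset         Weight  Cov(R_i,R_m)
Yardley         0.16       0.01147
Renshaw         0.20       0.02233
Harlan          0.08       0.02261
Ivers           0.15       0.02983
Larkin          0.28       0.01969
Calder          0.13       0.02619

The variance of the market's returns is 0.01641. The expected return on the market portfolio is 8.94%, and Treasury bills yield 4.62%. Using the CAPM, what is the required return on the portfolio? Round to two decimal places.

10.28%

β_Yardley = 0.01147 / 0.01641 = 0.6990
β_Renshaw = 0.02233 / 0.01641 = 1.3608
β_Harlan = 0.02261 / 0.01641 = 1.3778
β_Ivers = 0.02983 / 0.01641 = 1.8178
β_Larkin = 0.01969 / 0.01641 = 1.1999
β_Calder = 0.02619 / 0.01641 = 1.5960
β_P = Σ w_i β_i = 0.16×0.6990 + 0.20×1.3608 + 0.08×1.3778 + 0.15×1.8178 + 0.28×1.1999 + 0.13×1.5960 = 1.3103
MRP = 8.94% − 4.62% = 4.32%
E(R_P) = R_f + β_P × MRP = 4.62% + 1.3103 × 4.32% = 10.28%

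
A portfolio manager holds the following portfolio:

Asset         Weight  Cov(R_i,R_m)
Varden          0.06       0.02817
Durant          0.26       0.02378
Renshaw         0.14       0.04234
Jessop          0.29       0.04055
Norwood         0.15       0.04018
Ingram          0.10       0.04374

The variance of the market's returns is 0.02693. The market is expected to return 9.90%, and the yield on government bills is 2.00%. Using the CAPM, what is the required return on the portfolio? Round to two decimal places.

12.55%

β_Varden = 0.02817 / 0.02693 = 1.0460
β_Durant = 0.02378 / 0.02693 = 0.8830
β_Renshaw = 0.04234 / 0.02693 = 1.5722
β_Jessop = 0.04055 / 0.02693 = 1.5058
β_Norwood = 0.04018 / 0.02693 = 1.4920
β_Ingram = 0.04374 / 0.02693 = 1.6242
β_P = Σ w_i β_i = 0.06×1.0460 + 0.26×0.8830 + 0.14×1.5722 + 0.29×1.5058 + 0.15×1.4920 + 0.10×1.6242 = 1.3354
MRP = 9.90% − 2.00% = 7.90%
E(R_P) = R_f + β_P × MRP = 2.00% + 1.3354 × 7.90% = 12.55%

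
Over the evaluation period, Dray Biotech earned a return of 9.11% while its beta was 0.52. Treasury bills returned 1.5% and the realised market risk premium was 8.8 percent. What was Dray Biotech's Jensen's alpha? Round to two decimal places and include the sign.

CAPM benchmark = R_f + β(R_m − R_f) = 1.5% + 0.52 × 8.8% = 6.0760%
α = actual − benchmark = 9.11% − 6.0760% = +3.03%

+3.03%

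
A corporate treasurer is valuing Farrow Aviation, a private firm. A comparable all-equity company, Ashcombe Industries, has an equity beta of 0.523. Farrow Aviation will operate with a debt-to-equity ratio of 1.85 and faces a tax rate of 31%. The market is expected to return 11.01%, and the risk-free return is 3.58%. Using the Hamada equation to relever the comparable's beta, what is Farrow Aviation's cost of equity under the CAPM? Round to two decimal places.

12.43%

β_L = β_U × [1 + (1 − t)(D/E)] = 0.523 × [1 + (1 − 0.31) × 1.85]
    = 0.523 × [1 + 0.69 × 1.85] = 0.523 × 2.2765 = 1.1906
MRP = 11.01% − 3.58% = 7.43%
E(R) = R_f + β_L × MRP = 3.58% + 1.1906 × 7.43% = 12.43%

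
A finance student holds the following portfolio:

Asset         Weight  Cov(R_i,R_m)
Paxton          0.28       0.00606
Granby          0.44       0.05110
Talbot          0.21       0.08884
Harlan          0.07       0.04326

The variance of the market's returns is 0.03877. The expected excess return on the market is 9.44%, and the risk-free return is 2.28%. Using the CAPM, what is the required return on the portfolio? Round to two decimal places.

β_Paxton = 0.00606 / 0.03877 = 0.1563
β_Granby = 0.05110 / 0.03877 = 1.3180
β_Talbot = 0.08884 / 0.03877 = 2.2915
β_Harlan = 0.04326 / 0.03877 = 1.1158
β_P = Σ w_i β_i = 0.28×0.1563 + 0.44×1.3180 + 0.21×2.2915 + 0.07×1.1158 = 1.1830
E(R_P) = R_f + β_P × MRP = 2.28% + 1.1830 × 9.44% = 13.45%

13.45%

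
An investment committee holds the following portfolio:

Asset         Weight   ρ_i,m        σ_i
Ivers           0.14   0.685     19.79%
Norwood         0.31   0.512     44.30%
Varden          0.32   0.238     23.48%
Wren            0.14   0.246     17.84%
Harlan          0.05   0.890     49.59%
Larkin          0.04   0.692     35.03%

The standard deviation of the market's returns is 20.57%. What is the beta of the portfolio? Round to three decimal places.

0.705

β_Ivers = 0.685 × 19.79% / 20.57% = 0.6590
β_Norwood = 0.512 × 44.30% / 20.57% = 1.1027
β_Varden = 0.238 × 23.48% / 20.57% = 0.2717
β_Wren = 0.246 × 17.84% / 20.57% = 0.2134
β_Harlan = 0.890 × 49.59% / 20.57% = 2.1456
β_Larkin = 0.692 × 35.03% / 20.57% = 1.1785
β_P = Σ w_i β_i = 0.14×0.6590 + 0.31×1.1027 + 0.32×0.2717 + 0.14×0.2134 + 0.05×2.1456 + 0.04×1.1785 = 0.7053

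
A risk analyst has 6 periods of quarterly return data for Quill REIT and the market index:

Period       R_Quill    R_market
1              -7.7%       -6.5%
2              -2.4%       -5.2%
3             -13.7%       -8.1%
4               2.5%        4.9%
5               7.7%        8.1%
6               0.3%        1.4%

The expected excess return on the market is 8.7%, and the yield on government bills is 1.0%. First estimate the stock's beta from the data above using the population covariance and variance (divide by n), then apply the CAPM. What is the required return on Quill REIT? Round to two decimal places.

Mean R_i = (-7.7 − 2.4 − 13.7 + 2.5 + 7.7 + 0.3) / 6 = -2.2167%
Mean R_m = (-6.5 − 5.2 − 8.1 + 4.9 + 8.1 + 1.4) / 6 = -0.9000%
Σ(R_i − R̄_i)(R_m − R̄_m) = 236.5700  ⇒  Cov = 236.5700 / 6 = 39.4283
Σ(R_m − R̄_m)² = 221.6200  ⇒  Var(R_m) = 221.6200 / 6 = 36.9367
β = Cov / Var(R_m) = 39.4283 / 36.9367 = 1.0675
E(R) = R_f + β × MRP = 1.0% + 1.0675 × 8.7% = 10.29%

10.29%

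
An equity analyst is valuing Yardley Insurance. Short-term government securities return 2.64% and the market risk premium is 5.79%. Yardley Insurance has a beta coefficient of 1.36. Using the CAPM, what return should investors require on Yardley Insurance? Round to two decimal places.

10.51%

E(R) = R_f + β × MRP = 2.64% + 1.36 × 5.79% = 10.51%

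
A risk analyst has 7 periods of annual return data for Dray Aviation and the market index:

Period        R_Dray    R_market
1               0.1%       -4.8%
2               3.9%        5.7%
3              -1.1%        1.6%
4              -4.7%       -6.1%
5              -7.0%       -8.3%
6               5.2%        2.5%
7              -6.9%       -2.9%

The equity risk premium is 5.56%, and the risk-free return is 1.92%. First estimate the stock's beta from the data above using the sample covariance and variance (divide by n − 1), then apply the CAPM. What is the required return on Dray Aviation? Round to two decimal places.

Mean R_i = (0.1 + 3.9 − 1.1 − 4.7 − 7.0 + 5.2 − 6.9) / 7 = -1.5000%
Mean R_m = (-4.8 + 5.7 + 1.6 − 6.1 − 8.3 + 2.5 − 2.9) / 7 = -1.7571%
Σ(R_i − R̄_i)(R_m − R̄_m) = 121.3200  ⇒  Cov = 121.3200 / 6 = 20.2200
Σ(R_m − R̄_m)² = 157.2371  ⇒  Var(R_m) = 157.2371 / 6 = 26.2062
β = Cov / Var(R_m) = 20.2200 / 26.2062 = 0.7716
E(R) = R_f + β × MRP = 1.92% + 0.7716 × 5.56% = 6.21%

6.21%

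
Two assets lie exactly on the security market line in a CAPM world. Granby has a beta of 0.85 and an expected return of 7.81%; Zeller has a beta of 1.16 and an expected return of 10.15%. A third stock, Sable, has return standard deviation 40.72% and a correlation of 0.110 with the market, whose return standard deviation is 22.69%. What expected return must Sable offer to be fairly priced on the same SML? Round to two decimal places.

MRP = (10.15% − 7.81%) / (1.16 − 0.85) = 7.5484%
R_f = 7.81% − 0.85 × 7.5484% = 1.3939%
β_Sable = ρ·σ_i/σ_m = 0.110 × 40.72 / 22.69 = 0.1974
E(R_Sable) = R_f + β × MRP = 1.3939% + 0.1974 × 7.5484% = 2.88%

2.88%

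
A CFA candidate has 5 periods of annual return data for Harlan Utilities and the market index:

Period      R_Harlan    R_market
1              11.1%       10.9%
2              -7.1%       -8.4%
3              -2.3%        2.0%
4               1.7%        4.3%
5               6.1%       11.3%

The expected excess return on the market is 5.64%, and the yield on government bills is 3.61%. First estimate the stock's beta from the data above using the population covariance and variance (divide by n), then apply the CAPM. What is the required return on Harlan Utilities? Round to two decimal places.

8.28%

Mean R_i = (11.1 − 7.1 − 2.3 + 1.7 + 6.1) / 5 = 1.9000%
Mean R_m = (10.9 − 8.4 + 2.0 + 4.3 + 11.3) / 5 = 4.0200%
Σ(R_i − R̄_i)(R_m − R̄_m) = 214.0800  ⇒  Cov = 214.0800 / 5 = 42.8160
Σ(R_m − R̄_m)² = 258.7480  ⇒  Var(R_m) = 258.7480 / 5 = 51.7496
β = Cov / Var(R_m) = 42.8160 / 51.7496 = 0.8274
E(R) = R_f + β × MRP = 3.61% + 0.8274 × 5.64% = 8.28%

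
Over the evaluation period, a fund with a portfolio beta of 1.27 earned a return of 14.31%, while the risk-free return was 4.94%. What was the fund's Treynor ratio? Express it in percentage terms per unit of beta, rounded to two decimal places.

Treynor = (R_P − R_f) / β_P = (14.31% − 4.94%) / 1.2700 = 9.37% / 1.2700 = 7.38%

7.38%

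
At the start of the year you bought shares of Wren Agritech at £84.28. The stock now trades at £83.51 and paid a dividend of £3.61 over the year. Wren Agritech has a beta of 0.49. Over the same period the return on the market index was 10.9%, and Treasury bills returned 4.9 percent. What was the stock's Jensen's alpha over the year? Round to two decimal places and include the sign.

-4.47%

Realised HPR = (P1 + D1 − P0) / P0 = (83.51 + 3.61 − 84.28) / 84.28 = 2.84 / 84.28 = 3.3697%
MRP = 10.9% − 4.9% = 6.00%
CAPM required = R_f + β·MRP = 4.9% + 0.49 × 6.0% = 7.8400%
α = realised − required = 3.3697% − 7.8400% = -4.47%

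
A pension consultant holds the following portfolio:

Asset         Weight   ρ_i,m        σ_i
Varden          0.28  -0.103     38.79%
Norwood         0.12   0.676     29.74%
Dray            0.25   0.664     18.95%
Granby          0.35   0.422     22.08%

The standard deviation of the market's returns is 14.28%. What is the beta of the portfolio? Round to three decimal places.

β_Varden = -0.103 × 38.79% / 14.28% = -0.2798
β_Norwood = 0.676 × 29.74% / 14.28% = 1.4079
β_Dray = 0.664 × 18.95% / 14.28% = 0.8811
β_Granby = 0.422 × 22.08% / 14.28% = 0.6525
β_P = Σ w_i β_i = 0.28×-0.2798 + 0.12×1.4079 + 0.25×0.8811 + 0.35×0.6525 = 0.5393

0.539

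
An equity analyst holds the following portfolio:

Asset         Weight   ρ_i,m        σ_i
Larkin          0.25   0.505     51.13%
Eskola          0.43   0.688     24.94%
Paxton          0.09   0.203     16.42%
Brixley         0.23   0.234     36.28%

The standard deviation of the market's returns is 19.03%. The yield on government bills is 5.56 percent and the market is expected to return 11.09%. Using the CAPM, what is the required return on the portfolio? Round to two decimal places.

10.23%

β_Larkin = 0.505 × 51.13% / 19.03% = 1.3568
β_Eskola = 0.688 × 24.94% / 19.03% = 0.9017
β_Paxton = 0.203 × 16.42% / 19.03% = 0.1752
β_Brixley = 0.234 × 36.28% / 19.03% = 0.4461
β_P = Σ w_i β_i = 0.25×1.3568 + 0.43×0.9017 + 0.09×0.1752 + 0.23×0.4461 = 0.8453
MRP = 11.09% − 5.56% = 5.53%
E(R_P) = R_f + β_P × MRP = 5.56% + 0.8453 × 5.53% = 10.23%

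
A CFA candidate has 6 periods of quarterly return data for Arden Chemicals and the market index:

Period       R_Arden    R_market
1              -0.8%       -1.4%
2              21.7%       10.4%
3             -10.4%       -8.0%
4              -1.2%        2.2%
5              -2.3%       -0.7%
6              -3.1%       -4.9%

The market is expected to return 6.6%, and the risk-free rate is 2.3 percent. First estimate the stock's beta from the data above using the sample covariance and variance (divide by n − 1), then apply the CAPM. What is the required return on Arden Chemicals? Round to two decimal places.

9.22%

Mean R_i = (-0.8 + 21.7 − 10.4 − 1.2 − 2.3 − 3.1) / 6 = 0.6500%
Mean R_m = (-1.4 + 10.4 − 8.0 + 2.2 − 0.7 − 4.9) / 6 = -0.4000%
Σ(R_i − R̄_i)(R_m − R̄_m) = 325.7200  ⇒  Cov = 325.7200 / 5 = 65.1440
Σ(R_m − R̄_m)² = 202.5000  ⇒  Var(R_m) = 202.5000 / 5 = 40.5000
β = Cov / Var(R_m) = 65.1440 / 40.5000 = 1.6085
MRP = 6.6% − 2.3% = 4.30%
E(R) = R_f + β × MRP = 2.3% + 1.6085 × 4.3% = 9.22%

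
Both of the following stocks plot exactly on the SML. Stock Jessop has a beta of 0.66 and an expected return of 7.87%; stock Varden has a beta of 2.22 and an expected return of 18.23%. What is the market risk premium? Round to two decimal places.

6.64%

Both satisfy E(R) = R_f + β·MRP, so the slope of the SML is
MRP = (18.23% − 7.87%) / (2.22 − 0.66) = 10.36% / 1.56 = 6.6410%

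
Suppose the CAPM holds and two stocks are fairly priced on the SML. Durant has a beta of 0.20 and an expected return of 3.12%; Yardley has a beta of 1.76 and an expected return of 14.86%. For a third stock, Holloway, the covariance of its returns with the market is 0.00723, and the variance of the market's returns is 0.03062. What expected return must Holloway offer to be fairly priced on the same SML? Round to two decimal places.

MRP = (14.86% − 3.12%) / (1.76 − 0.20) = 7.5256%
R_f = 3.12% − 0.20 × 7.5256% = 1.6149%
β_Holloway = Cov / Var(R_m) = 0.00723 / 0.03062 = 0.2361
E(R_Holloway) = R_f + β × MRP = 1.6149% + 0.2361 × 7.5256% = 3.39%

3.39%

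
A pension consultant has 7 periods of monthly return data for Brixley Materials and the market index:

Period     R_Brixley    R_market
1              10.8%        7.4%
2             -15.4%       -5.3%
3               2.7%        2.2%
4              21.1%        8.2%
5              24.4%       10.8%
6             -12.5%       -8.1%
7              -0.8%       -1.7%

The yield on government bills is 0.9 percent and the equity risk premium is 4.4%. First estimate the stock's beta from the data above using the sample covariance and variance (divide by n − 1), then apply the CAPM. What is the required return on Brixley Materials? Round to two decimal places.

Mean R_i = (10.8 − 15.4 + 2.7 + 21.1 + 24.4 − 12.5 − 0.8) / 7 = 4.3286%
Mean R_m = (7.4 − 5.3 + 2.2 + 8.2 + 10.8 − 8.1 − 1.7) / 7 = 1.9286%
Σ(R_i − R̄_i)(R_m − R̄_m) = 648.1943  ⇒  Cov = 648.1943 / 6 = 108.0324
Σ(R_m − R̄_m)² = 314.0343  ⇒  Var(R_m) = 314.0343 / 6 = 52.3391
β = Cov / Var(R_m) = 108.0324 / 52.3391 = 2.0641
E(R) = R_f + β × MRP = 0.9% + 2.0641 × 4.4% = 9.98%

9.98%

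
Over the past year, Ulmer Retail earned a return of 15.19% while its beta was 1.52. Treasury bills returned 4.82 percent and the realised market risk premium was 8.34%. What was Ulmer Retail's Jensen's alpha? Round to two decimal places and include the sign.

CAPM benchmark = R_f + β(R_m − R_f) = 4.82% + 1.52 × 8.34% = 17.4968%
α = actual − benchmark = 15.19% − 17.4968% = -2.31%

-2.31%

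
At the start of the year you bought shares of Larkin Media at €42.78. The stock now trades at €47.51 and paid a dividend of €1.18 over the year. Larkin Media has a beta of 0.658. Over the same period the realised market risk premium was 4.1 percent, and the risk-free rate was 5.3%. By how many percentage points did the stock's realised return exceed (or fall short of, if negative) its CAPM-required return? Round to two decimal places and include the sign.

Realised HPR = (P1 + D1 − P0) / P0 = (47.51 + 1.18 − 42.78) / 42.78 = 5.91 / 42.78 = 13.8149%
CAPM required = R_f + β·MRP = 5.3% + 0.658 × 4.1% = 7.9978%
α = realised − required = 13.8149% − 7.9978% = +5.82%

+5.82%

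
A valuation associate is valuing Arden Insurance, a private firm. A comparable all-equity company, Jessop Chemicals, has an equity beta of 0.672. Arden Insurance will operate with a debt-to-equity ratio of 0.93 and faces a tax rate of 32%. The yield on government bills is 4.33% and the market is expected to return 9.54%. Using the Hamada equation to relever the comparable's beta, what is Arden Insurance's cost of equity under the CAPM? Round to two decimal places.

β_L = β_U × [1 + (1 − t)(D/E)] = 0.672 × [1 + (1 − 0.32) × 0.93]
    = 0.672 × [1 + 0.68 × 0.93] = 0.672 × 1.6324 = 1.0970
MRP = 9.54% − 4.33% = 5.21%
E(R) = R_f + β_L × MRP = 4.33% + 1.0970 × 5.21% = 10.05%

10.05%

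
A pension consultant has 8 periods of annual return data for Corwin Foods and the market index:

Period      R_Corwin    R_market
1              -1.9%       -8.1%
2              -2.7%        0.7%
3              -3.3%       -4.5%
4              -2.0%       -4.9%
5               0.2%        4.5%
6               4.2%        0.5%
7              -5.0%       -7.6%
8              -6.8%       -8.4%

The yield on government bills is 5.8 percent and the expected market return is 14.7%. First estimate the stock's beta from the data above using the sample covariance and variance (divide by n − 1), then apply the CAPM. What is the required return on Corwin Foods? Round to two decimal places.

Mean R_i = (-1.9 − 2.7 − 3.3 − 2.0 + 0.2 + 4.2 − 5.0 − 6.8) / 8 = -2.1625%
Mean R_m = (-8.1 + 0.7 − 4.5 − 4.9 + 4.5 + 0.5 − 7.6 − 8.4) / 8 = -3.4750%
Σ(R_i − R̄_i)(R_m − R̄_m) = 76.1525  ⇒  Cov = 76.1525 / 7 = 10.8789
Σ(R_m − R̄_m)² = 162.5750  ⇒  Var(R_m) = 162.5750 / 7 = 23.2250
β = Cov / Var(R_m) = 10.8789 / 23.2250 = 0.4684
MRP = 14.7% − 5.8% = 8.90%
E(R) = R_f + β × MRP = 5.8% + 0.4684 × 8.9% = 9.97%

9.97%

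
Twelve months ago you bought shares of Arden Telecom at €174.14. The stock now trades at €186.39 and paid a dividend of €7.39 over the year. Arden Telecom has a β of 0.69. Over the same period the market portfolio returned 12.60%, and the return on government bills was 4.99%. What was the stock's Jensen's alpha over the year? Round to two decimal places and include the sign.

+1.04%

Realised HPR = (P1 + D1 − P0) / P0 = (186.39 + 7.39 − 174.14) / 174.14 = 19.64 / 174.14 = 11.2783%
MRP = 12.60% − 4.99% = 7.61%
CAPM required = R_f + β·MRP = 4.99% + 0.69 × 7.61% = 10.2409%
α = realised − required = 11.2783% − 10.2409% = +1.04%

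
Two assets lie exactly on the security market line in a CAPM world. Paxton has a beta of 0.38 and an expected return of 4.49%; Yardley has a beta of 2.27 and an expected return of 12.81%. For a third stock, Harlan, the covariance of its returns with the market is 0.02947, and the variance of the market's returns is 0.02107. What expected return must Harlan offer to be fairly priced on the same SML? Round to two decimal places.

MRP = (12.81% − 4.49%) / (2.27 − 0.38) = 4.4021%
R_f = 4.49% − 0.38 × 4.4021% = 2.8172%
β_Harlan = Cov / Var(R_m) = 0.02947 / 0.02107 = 1.3987
E(R_Harlan) = R_f + β × MRP = 2.8172% + 1.3987 × 4.4021% = 8.97%

8.97%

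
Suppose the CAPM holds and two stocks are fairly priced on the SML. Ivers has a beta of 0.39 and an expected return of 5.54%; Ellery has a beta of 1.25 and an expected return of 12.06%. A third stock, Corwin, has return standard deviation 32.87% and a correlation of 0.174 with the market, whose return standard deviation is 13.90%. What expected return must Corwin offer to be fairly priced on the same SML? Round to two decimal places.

5.70%

MRP = (12.06% − 5.54%) / (1.25 − 0.39) = 7.5814%
R_f = 5.54% − 0.39 × 7.5814% = 2.5833%
β_Corwin = ρ·σ_i/σ_m = 0.174 × 32.87 / 13.90 = 0.4115
E(R_Corwin) = R_f + β × MRP = 2.5833% + 0.4115 × 7.5814% = 5.70%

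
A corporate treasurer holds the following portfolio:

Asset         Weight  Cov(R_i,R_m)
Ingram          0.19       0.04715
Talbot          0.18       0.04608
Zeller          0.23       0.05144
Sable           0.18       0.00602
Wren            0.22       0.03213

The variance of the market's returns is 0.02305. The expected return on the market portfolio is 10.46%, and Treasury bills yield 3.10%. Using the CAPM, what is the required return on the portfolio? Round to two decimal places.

β_Ingram = 0.04715 / 0.02305 = 2.0456
β_Talbot = 0.04608 / 0.02305 = 1.9991
β_Zeller = 0.05144 / 0.02305 = 2.2317
β_Sable = 0.00602 / 0.02305 = 0.2612
β_Wren = 0.03213 / 0.02305 = 1.3939
β_P = Σ w_i β_i = 0.19×2.0456 + 0.18×1.9991 + 0.23×2.2317 + 0.18×0.2612 + 0.22×1.3939 = 1.6155
MRP = 10.46% − 3.10% = 7.36%
E(R_P) = R_f + β_P × MRP = 3.10% + 1.6155 × 7.36% = 14.99%

14.99%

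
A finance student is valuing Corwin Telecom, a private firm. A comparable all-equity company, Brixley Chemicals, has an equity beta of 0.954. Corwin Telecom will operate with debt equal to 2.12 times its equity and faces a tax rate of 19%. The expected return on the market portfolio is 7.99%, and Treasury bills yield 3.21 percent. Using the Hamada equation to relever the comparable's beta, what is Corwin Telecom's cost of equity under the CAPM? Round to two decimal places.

β_L = β_U × [1 + (1 − t)(D/E)] = 0.954 × [1 + (1 − 0.19) × 2.12]
    = 0.954 × [1 + 0.81 × 2.12] = 0.954 × 2.7172 = 2.5922
MRP = 7.99% − 3.21% = 4.78%
E(R) = R_f + β_L × MRP = 3.21% + 2.5922 × 4.78% = 15.60%

15.60%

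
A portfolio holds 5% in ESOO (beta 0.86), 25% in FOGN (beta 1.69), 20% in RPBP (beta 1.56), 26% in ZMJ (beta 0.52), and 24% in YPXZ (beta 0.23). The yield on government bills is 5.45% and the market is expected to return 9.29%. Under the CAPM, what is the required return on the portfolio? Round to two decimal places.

9.17%

β_P = Σ w_i β_i = 0.05×0.86 + 0.25×1.69 + 0.20×1.56 + 0.26×0.52 + 0.24×0.23 = 0.9679
MRP = 9.29% − 5.45% = 3.84%
E(R_P) = R_f + β_P × MRP = 5.45% + 0.9679 × 3.84% = 9.17%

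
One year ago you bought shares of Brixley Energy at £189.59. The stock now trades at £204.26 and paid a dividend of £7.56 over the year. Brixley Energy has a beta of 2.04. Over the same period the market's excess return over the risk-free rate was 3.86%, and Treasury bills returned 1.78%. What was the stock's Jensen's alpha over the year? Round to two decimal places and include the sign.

Realised HPR = (P1 + D1 − P0) / P0 = (204.26 + 7.56 − 189.59) / 189.59 = 22.23 / 189.59 = 11.7253%
CAPM required = R_f + β·MRP = 1.78% + 2.04 × 3.86% = 9.6544%
α = realised − required = 11.7253% − 9.6544% = +2.07%

+2.07%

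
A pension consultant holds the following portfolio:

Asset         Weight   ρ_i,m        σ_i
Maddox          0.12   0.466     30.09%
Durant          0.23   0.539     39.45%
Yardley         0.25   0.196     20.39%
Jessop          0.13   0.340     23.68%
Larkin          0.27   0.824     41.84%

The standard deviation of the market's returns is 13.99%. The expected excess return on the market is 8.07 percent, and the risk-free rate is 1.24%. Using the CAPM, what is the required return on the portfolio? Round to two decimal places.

β_Maddox = 0.466 × 30.09% / 13.99% = 1.0023
β_Durant = 0.539 × 39.45% / 13.99% = 1.5199
β_Yardley = 0.196 × 20.39% / 13.99% = 0.2857
β_Jessop = 0.340 × 23.68% / 13.99% = 0.5755
β_Larkin = 0.824 × 41.84% / 13.99% = 2.4643
β_P = Σ w_i β_i = 0.12×1.0023 + 0.23×1.5199 + 0.25×0.2857 + 0.13×0.5755 + 0.27×2.4643 = 1.2815
E(R_P) = R_f + β_P × MRP = 1.24% + 1.2815 × 8.07% = 11.58%

11.58%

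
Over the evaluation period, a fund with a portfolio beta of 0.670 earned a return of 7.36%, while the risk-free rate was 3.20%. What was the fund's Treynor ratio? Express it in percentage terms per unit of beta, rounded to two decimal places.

Treynor = (R_P − R_f) / β_P = (7.36% − 3.20%) / 0.6700 = 4.16% / 0.6700 = 6.21%

6.21%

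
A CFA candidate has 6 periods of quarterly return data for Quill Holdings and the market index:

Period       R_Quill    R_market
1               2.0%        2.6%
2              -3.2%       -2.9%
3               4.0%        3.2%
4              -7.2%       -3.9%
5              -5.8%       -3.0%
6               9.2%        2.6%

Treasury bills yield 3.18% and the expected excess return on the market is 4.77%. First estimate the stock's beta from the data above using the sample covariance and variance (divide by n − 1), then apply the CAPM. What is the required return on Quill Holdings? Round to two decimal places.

11.39%

Mean R_i = (2.0 − 3.2 + 4.0 − 7.2 − 5.8 + 9.2) / 6 = -0.1667%
Mean R_m = (2.6 − 2.9 + 3.2 − 3.9 − 3.0 + 2.6) / 6 = -0.2333%
Σ(R_i − R̄_i)(R_m − R̄_m) = 96.4467  ⇒  Cov = 96.4467 / 5 = 19.2893
Σ(R_m − R̄_m)² = 56.0533  ⇒  Var(R_m) = 56.0533 / 5 = 11.2107
β = Cov / Var(R_m) = 19.2893 / 11.2107 = 1.7206
E(R) = R_f + β × MRP = 3.18% + 1.7206 × 4.77% = 11.39%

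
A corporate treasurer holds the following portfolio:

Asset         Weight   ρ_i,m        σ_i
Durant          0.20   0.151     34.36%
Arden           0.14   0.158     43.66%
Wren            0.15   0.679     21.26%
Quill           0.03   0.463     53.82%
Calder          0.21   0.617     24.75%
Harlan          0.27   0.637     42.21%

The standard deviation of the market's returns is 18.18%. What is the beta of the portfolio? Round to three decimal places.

β_Durant = 0.151 × 34.36% / 18.18% = 0.2854
β_Arden = 0.158 × 43.66% / 18.18% = 0.3794
β_Wren = 0.679 × 21.26% / 18.18% = 0.7940
β_Quill = 0.463 × 53.82% / 18.18% = 1.3707
β_Calder = 0.617 × 24.75% / 18.18% = 0.8400
β_Harlan = 0.637 × 42.21% / 18.18% = 1.4790
β_P = Σ w_i β_i = 0.20×0.2854 + 0.14×0.3794 + 0.15×0.7940 + 0.03×1.3707 + 0.21×0.8400 + 0.27×1.4790 = 0.8461

0.846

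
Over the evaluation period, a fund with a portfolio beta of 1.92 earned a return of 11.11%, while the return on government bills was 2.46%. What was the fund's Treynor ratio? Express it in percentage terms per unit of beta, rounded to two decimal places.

4.51%

Treynor = (R_P − R_f) / β_P = (11.11% − 2.46%) / 1.9200 = 8.65% / 1.9200 = 4.51%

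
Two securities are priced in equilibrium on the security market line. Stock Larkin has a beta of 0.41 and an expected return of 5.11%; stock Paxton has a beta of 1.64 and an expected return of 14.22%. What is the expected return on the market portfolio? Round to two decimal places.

9.48%

Both satisfy E(R) = R_f + β·MRP, so the slope of the SML is
MRP = (14.22% − 5.11%) / (1.64 − 0.41) = 9.11% / 1.23 = 7.4065%
R_f = E(R_Larkin) − β_Larkin·MRP = 5.11% − 0.41 × 7.4065% = 2.0733%
E(R_m) = R_f + MRP = 2.0733% + 7.4065% = 9.48%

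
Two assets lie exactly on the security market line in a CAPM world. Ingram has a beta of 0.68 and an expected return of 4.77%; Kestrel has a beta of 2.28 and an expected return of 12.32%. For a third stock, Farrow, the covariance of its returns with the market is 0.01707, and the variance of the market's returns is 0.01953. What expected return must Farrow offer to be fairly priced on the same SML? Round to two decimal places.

MRP = (12.32% − 4.77%) / (2.28 − 0.68) = 4.7188%
R_f = 4.77% − 0.68 × 4.7188% = 1.5612%
β_Farrow = Cov / Var(R_m) = 0.01707 / 0.01953 = 0.8740
E(R_Farrow) = R_f + β × MRP = 1.5612% + 0.8740 × 4.7188% = 5.69%

5.69%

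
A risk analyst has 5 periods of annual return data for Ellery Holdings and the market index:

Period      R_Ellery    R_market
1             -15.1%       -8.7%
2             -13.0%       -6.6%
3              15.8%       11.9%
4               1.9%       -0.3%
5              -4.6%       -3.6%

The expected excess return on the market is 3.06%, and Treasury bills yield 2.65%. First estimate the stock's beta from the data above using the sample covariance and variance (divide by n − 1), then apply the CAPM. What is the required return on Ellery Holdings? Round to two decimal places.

7.29%

Mean R_i = (-15.1 − 13.0 + 15.8 + 1.9 − 4.6) / 5 = -3.0000%
Mean R_m = (-8.7 − 6.6 + 11.9 − 0.3 − 3.6) / 5 = -1.4600%
Σ(R_i − R̄_i)(R_m − R̄_m) = 399.2800  ⇒  Cov = 399.2800 / 4 = 99.8200
Σ(R_m − R̄_m)² = 263.2520  ⇒  Var(R_m) = 263.2520 / 4 = 65.8130
β = Cov / Var(R_m) = 99.8200 / 65.8130 = 1.5167
E(R) = R_f + β × MRP = 2.65% + 1.5167 × 3.06% = 7.29%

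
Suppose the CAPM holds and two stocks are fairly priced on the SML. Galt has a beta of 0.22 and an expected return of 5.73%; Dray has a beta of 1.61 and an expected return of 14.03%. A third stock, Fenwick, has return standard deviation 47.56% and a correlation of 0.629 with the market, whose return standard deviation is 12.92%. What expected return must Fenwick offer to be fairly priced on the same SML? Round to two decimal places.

MRP = (14.03% − 5.73%) / (1.61 − 0.22) = 5.9712%
R_f = 5.73% − 0.22 × 5.9712% = 4.4163%
β_Fenwick = ρ·σ_i/σ_m = 0.629 × 47.56 / 12.92 = 2.3154
E(R_Fenwick) = R_f + β × MRP = 4.4163% + 2.3154 × 5.9712% = 18.24%

18.24%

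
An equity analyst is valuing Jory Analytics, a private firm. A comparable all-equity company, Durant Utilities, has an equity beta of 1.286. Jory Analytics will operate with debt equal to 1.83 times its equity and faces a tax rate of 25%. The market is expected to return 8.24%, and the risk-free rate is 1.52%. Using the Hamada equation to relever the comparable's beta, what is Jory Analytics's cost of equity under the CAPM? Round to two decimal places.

β_L = β_U × [1 + (1 − t)(D/E)] = 1.286 × [1 + (1 − 0.25) × 1.83]
    = 1.286 × [1 + 0.75 × 1.83] = 1.286 × 2.3725 = 3.0510
MRP = 8.24% − 1.52% = 6.72%
E(R) = R_f + β_L × MRP = 1.52% + 3.0510 × 6.72% = 22.02%

22.02%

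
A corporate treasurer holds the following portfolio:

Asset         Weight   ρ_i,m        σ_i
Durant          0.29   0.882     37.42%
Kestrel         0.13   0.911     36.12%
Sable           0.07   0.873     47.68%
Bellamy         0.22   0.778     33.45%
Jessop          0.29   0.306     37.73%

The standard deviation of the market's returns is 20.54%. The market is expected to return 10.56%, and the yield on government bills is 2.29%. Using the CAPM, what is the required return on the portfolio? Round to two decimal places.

β_Durant = 0.882 × 37.42% / 20.54% = 1.6068
β_Kestrel = 0.911 × 36.12% / 20.54% = 1.6020
β_Sable = 0.873 × 47.68% / 20.54% = 2.0265
β_Bellamy = 0.778 × 33.45% / 20.54% = 1.2670
β_Jessop = 0.306 × 37.73% / 20.54% = 0.5621
β_P = Σ w_i β_i = 0.29×1.6068 + 0.13×1.6020 + 0.07×2.0265 + 0.22×1.2670 + 0.29×0.5621 = 1.2578
MRP = 10.56% − 2.29% = 8.27%
E(R_P) = R_f + β_P × MRP = 2.29% + 1.2578 × 8.27% = 12.69%

12.69%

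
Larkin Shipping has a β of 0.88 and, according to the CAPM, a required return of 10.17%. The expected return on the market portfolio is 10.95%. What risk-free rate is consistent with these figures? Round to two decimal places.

4.45%

E(R) = R_f + β(E(R_m) − R_f) = R_f(1 − β) + β·E(R_m)
10.17% = R_f × (1 − 0.88) + 0.88 × 10.95%
10.17% = R_f × 0.12 + 9.6360%
R_f = (10.17% − 9.6360%) / 0.12 = 4.45%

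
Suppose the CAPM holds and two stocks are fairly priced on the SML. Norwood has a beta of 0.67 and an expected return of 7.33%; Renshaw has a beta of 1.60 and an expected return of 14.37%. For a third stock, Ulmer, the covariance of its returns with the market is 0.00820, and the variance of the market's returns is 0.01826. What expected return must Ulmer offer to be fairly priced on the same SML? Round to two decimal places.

5.66%

MRP = (14.37% − 7.33%) / (1.60 − 0.67) = 7.5699%
R_f = 7.33% − 0.67 × 7.5699% = 2.2582%
β_Ulmer = Cov / Var(R_m) = 0.00820 / 0.01826 = 0.4491
E(R_Ulmer) = R_f + β × MRP = 2.2582% + 0.4491 × 7.5699% = 5.66%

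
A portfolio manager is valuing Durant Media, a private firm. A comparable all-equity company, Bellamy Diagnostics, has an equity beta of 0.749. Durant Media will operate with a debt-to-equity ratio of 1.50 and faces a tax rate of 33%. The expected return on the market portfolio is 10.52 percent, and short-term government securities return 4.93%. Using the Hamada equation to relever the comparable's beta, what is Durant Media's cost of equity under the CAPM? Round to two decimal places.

13.32%

β_L = β_U × [1 + (1 − t)(D/E)] = 0.749 × [1 + (1 − 0.33) × 1.50]
    = 0.749 × [1 + 0.67 × 1.50] = 0.749 × 2.0050 = 1.5017
MRP = 10.52% − 4.93% = 5.59%
E(R) = R_f + β_L × MRP = 4.93% + 1.5017 × 5.59% = 13.32%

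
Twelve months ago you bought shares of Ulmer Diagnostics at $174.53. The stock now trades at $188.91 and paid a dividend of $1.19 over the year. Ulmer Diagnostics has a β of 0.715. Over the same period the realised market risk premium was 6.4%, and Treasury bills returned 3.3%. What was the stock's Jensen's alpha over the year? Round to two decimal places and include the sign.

+1.05%

Realised HPR = (P1 + D1 − P0) / P0 = (188.91 + 1.19 − 174.53) / 174.53 = 15.57 / 174.53 = 8.9211%
CAPM required = R_f + β·MRP = 3.3% + 0.715 × 6.4% = 7.8760%
α = realised − required = 8.9211% − 7.8760% = +1.05%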